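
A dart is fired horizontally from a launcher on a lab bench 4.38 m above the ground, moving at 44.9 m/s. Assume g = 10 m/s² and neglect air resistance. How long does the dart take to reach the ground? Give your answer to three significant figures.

0.936 s

The horizontal speed doesn't affect the fall. With v_y0 = 0, h = ½ g t².
t = √(2 × 4.38 / 10) = √0.8760 = 0.936 s.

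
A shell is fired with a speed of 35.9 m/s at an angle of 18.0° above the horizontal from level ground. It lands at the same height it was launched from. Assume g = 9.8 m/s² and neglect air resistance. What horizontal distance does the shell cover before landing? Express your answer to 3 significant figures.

For level ground, R = v₀² sin(2θ) / g.
sin(2 × 18.0°) = sin 36.00° = 0.5878.
R = (35.9)² × 0.5878 / 9.8 = 77.3 m.

77.3 m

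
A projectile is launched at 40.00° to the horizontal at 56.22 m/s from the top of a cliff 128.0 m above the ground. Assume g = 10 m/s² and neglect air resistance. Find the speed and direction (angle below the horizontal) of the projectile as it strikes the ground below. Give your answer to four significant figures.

v_x = 56.22 cos 40.00° = 43.067 m/s (constant).
|v_y| at impact = √((36.138)² + 2×10×128.0) = 62.177 m/s.
Speed = √(43.067² + 62.177²) = 75.64 m/s; angle = arctan(62.177/43.067) = 55.29° below horizontal.

75.64 m/s at 55.29° below the horizontal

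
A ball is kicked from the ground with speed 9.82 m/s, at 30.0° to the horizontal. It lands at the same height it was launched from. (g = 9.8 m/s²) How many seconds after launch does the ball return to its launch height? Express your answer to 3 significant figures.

1.00 s

Vertical component: v_y = 9.82 sin 30.0° = 4.910 m/s.
For a projectile landing at launch height, time of flight is t = 2 v_y / g = 2 × 4.910 / 9.8 = 1.00 s.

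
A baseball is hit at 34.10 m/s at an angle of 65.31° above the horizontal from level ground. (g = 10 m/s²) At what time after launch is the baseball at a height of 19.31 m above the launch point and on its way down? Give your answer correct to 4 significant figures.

v_y0 = 34.10 sin 65.31° = 30.983 m/s.
Set y = v_y0 t − ½ g t² = 19.31: 5.000 t² − 30.983 t + 19.31 = 0.
t = [30.983 ± √(959.95 − 386.20)] / 10 = (30.983 ± 23.953) / 10, giving t = 0.7030 s or t = 5.494 s.
On the way down corresponds to the larger root: t = 5.494 s.

5.494 s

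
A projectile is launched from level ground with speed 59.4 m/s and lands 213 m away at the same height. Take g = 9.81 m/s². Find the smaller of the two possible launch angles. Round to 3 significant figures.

Level-ground range: R = v₀² sin(2θ)/g ⇒ sin 2θ = R g / v₀² = 213×9.81/59.4² = 0.5922.
2θ = arcsin(0.5922) = 36.31° or 180° − 36.31° = 143.69°.
So θ = 18.2° or θ = 71.8°.

18.2°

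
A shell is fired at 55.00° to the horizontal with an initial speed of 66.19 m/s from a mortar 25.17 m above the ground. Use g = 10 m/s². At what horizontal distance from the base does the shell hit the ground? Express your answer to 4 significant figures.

428.6 m

Components: v_x = 66.19 cos 55.00° = 37.965 m/s, v_y = 66.19 sin 55.00° = 54.220 m/s.
Vertical: 0 = 25.17 + 54.220 t − ½(10) t² ⇒ 5.000 t² − 54.220 t − 25.17 = 0.
t = [54.220 + √(2939.8 + 503.40)] / 10.00 = 11.290 s.
Horizontal: R = v_x · t = 37.965 × 11.290 = 428.6 m.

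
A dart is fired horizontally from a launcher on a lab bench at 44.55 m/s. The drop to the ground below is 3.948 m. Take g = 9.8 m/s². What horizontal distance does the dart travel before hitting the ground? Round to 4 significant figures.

Initial vertical velocity is zero, so the fall time comes from h = ½ g t²: t = √(2 × 3.948 / 9.8) = 0.89762 s.
Horizontal motion is uniform at 44.55 m/s, so x = 44.55 × 0.89762 = 39.99 m.

39.99 m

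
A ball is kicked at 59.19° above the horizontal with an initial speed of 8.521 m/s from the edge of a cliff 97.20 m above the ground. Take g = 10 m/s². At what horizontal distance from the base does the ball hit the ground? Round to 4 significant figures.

Components: v_x = 8.521 cos 59.19° = 4.3644 m/s, v_y = 8.521 sin 59.19° = 7.3184 m/s.
Vertical: 0 = 97.20 + 7.3184 t − ½(10) t² ⇒ 5.000 t² − 7.3184 t − 97.20 = 0.
t = [7.3184 + √(53.559 + 1944.0)] / 10.00 = 5.2012 s.
Horizontal: R = v_x · t = 4.3644 × 5.2012 = 22.70 m.

22.70 m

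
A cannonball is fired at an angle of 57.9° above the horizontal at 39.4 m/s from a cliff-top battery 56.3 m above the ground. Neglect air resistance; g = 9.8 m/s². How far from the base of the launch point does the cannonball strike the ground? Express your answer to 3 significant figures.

Components: v_x = 39.4 cos 57.9° = 20.94 m/s, v_y = 39.4 sin 57.9° = 33.38 m/s.
Vertical: 0 = 56.3 + 33.38 t − ½(9.8) t² ⇒ 4.900 t² − 33.38 t − 56.3 = 0.
t = [33.38 + √(1114 + 1103)] / 9.800 = 8.211 s.
Horizontal: R = v_x · t = 20.94 × 8.211 = 172 m.

172 m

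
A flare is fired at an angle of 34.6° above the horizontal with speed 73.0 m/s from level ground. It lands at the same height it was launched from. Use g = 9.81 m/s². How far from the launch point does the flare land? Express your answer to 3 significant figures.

508 m

Components: v_x = 73.0 cos 34.6° = 60.09 m/s, v_y = 73.0 sin 34.6° = 41.45 m/s.
Time of flight (same landing height): t = 2 v_y / g = 2 × 41.45 / 9.81 = 8.451 s.
Range: R = v_x · t = 60.09 × 8.451 = 508 m.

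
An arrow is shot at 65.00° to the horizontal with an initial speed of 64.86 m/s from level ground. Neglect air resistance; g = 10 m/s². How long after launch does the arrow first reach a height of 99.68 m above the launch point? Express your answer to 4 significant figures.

2.055 s

v_y0 = 64.86 sin 65.00° = 58.783 m/s.
Set y = v_y0 t − ½ g t² = 99.68: 5.000 t² − 58.783 t + 99.68 = 0.
t = [58.783 ± √(3455.4 − 1993.6)] / 10 = (58.783 ± 38.233) / 10, giving t = 2.055 s or t = 9.702 s.
The arrow is on the way up at the first time, so t = 2.055 s.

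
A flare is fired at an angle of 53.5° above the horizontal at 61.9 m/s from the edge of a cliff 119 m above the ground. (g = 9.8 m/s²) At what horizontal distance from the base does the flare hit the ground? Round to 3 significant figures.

447 m

Components: v_x = 61.9 cos 53.5° = 36.82 m/s, v_y = 61.9 sin 53.5° = 49.76 m/s.
Vertical: 0 = 119 + 49.76 t − ½(9.8) t² ⇒ 4.900 t² − 49.76 t − 119 = 0.
t = [49.76 + √(2476 + 2332)] / 9.800 = 12.15 s.
Horizontal: R = v_x · t = 36.82 × 12.15 = 447 m.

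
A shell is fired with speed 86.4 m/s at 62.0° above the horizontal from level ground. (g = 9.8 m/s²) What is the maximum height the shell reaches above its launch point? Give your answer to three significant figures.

297 m

Vertical component of launch velocity: v_y = 86.4 sin 62.0° = 76.29 m/s.
At the highest point the vertical velocity is zero, so v_y² = 2 g h_max.
h_max = (76.29)² / (2 × 9.8) = 5820 / 19.60 = 297 m.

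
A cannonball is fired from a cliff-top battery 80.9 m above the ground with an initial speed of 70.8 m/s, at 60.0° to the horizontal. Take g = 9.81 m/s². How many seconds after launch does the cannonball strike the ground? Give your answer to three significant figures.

Vertical component: v_y = 70.8 sin 60.0° = 61.31 m/s.
Taking up as positive with launch at y = 80.9 m, landing at y = 0: 0 = 80.9 + 61.31 t − ½(9.81) t².
Solving 4.905 t² − 61.31 t − 80.9 = 0 gives t = [61.31 + √(61.31² + 4·4.905·80.9)] / 9.810 = 13.7 s.

13.7 s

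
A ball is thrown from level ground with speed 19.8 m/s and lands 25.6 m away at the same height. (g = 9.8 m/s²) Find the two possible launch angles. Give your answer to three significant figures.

19.9° and 70.1°

Level-ground range: R = v₀² sin(2θ)/g ⇒ sin 2θ = R g / v₀² = 25.6×9.8/19.8² = 0.6399.
2θ = arcsin(0.6399) = 39.78° or 180° − 39.78° = 140.22°.
So θ = 19.9° or θ = 70.1°.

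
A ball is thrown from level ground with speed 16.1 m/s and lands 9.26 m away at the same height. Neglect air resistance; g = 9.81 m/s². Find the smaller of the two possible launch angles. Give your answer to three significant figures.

Level-ground range: R = v₀² sin(2θ)/g ⇒ sin 2θ = R g / v₀² = 9.26×9.81/16.1² = 0.3505.
2θ = arcsin(0.3505) = 20.52° or 180° − 20.52° = 159.48°.
So θ = 10.3° or θ = 79.7°.

10.3°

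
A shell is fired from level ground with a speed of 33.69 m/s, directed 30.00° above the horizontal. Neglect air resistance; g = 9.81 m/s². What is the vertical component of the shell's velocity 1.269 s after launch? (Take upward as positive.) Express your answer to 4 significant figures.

4.396 m/s

Initial vertical component: v_y0 = 33.69 sin 30.00° = 16.845 m/s.
v_y(t) = v_y0 − g t = 16.845 − 9.81 × 1.269 = 4.396 m/s.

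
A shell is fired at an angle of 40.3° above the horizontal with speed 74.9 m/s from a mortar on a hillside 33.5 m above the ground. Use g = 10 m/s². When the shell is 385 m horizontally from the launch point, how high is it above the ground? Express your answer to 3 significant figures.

v_x = 74.9 cos 40.3° = 57.12 m/s, v_y0 = 74.9 sin 40.3° = 48.44 m/s.
Time to reach x = 385 m: t = x / v_x = 385 / 57.12 = 6.740 s.
y = 33.5 + v_y0 t − ½ g t² = 33.5 + 48.44×6.740 − 5.000×6.740² = 133 m.

133 m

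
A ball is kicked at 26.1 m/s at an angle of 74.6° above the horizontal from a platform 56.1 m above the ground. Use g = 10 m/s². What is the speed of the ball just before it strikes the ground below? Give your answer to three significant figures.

v_x = 26.1 cos 74.6° = 6.931 m/s is unchanged throughout.
For the vertical component, v_y² = v_y0² + 2 g h = (25.16)² + 2×10×56.1 = 1755, so |v_y| = 41.89 m/s.
Impact speed = √(v_x² + v_y²) = √(48.04 + 1755) = 42.5 m/s.

42.5 m/s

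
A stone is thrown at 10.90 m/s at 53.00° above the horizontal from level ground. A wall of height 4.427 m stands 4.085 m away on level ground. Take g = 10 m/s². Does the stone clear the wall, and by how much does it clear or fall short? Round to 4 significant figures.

v_x = 10.90 cos 53.00° = 6.5598 m/s; v_y0 = 10.90 sin 53.00° = 8.7051 m/s.
Time to reach the wall: t = 4.085 / 6.5598 = 0.62273 s.
Height at that point: y = 8.7051×0.62273 − 5.000×0.62273² = 3.4820 m.
That is 4.427 − 3.4820 = 0.9450 m below the top of the wall, so the stone does not clear it.

No — it falls 0.9450 m short of clearing the wall.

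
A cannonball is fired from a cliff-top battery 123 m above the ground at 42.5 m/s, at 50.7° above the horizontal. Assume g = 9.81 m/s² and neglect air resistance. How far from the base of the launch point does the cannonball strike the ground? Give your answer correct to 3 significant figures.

Components: v_x = 42.5 cos 50.7° = 26.92 m/s, v_y = 42.5 sin 50.7° = 32.89 m/s.
Vertical: 0 = 123 + 32.89 t − ½(9.81) t² ⇒ 4.905 t² − 32.89 t − 123 = 0.
t = [32.89 + √(1082 + 2413)] / 9.810 = 9.379 s.
Horizontal: R = v_x · t = 26.92 × 9.379 = 252 m.

252 m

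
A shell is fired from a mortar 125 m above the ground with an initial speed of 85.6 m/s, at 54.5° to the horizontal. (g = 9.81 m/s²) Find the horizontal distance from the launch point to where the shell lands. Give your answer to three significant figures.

786 m

Components: v_x = 85.6 cos 54.5° = 49.71 m/s, v_y = 85.6 sin 54.5° = 69.69 m/s.
Vertical: 0 = 125 + 69.69 t − ½(9.81) t² ⇒ 4.905 t² − 69.69 t − 125 = 0.
t = [69.69 + √(4857 + 2452)] / 9.810 = 15.82 s.
Horizontal: R = v_x · t = 49.71 × 15.82 = 786 m.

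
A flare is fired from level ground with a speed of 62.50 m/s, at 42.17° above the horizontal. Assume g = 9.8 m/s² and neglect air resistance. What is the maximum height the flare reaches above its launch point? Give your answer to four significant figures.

89.82 m

Vertical component of launch velocity: v_y = 62.50 sin 42.17° = 41.958 m/s.
At the highest point the vertical velocity is zero, so v_y² = 2 g h_max.
h_max = (41.958)² / (2 × 9.8) = 1760.5 / 19.60 = 89.82 m.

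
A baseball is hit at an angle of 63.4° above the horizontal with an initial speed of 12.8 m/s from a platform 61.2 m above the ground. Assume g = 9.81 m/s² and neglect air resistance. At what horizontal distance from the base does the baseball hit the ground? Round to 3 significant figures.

28.0 m

Components: v_x = 12.8 cos 63.4° = 5.731 m/s, v_y = 12.8 sin 63.4° = 11.45 m/s.
Vertical: 0 = 61.2 + 11.45 t − ½(9.81) t² ⇒ 4.905 t² − 11.45 t − 61.2 = 0.
t = [11.45 + √(131.1 + 1201)] / 9.810 = 4.888 s.
Horizontal: R = v_x · t = 5.731 × 4.888 = 28.0 m.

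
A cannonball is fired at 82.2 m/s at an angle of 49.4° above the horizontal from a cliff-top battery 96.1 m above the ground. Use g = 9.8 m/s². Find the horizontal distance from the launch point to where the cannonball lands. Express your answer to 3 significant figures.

Components: v_x = 82.2 cos 49.4° = 53.49 m/s, v_y = 82.2 sin 49.4° = 62.41 m/s.
Vertical: 0 = 96.1 + 62.41 t − ½(9.8) t² ⇒ 4.900 t² − 62.41 t − 96.1 = 0.
t = [62.41 + √(3895 + 1884)] / 9.800 = 14.13 s.
Horizontal: R = v_x · t = 53.49 × 14.13 = 756 m.

756 m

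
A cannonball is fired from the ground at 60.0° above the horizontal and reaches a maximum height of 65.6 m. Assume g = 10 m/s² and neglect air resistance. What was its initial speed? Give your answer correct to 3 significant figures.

41.8 m/s

At maximum height v_y = 0, so (v₀ sin θ)² = 2 g H.
v₀ sin 60.0° = √(2 × 10 × 65.6) = 36.22 m/s.
v₀ = 36.22 / sin 60.0° = 36.22 / 0.8660 = 41.8 m/s.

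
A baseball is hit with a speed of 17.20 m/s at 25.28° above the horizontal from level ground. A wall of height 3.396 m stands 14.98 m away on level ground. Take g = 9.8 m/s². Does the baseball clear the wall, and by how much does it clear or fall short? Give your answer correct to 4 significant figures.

No — it falls 0.8671 m short of clearing the wall.

v_x = 17.20 cos 25.28° = 15.553 m/s; v_y0 = 17.20 sin 25.28° = 7.3451 m/s.
Time to reach the wall: t = 14.98 / 15.553 = 0.96316 s.
Height at that point: y = 7.3451×0.96316 − 4.900×0.96316² = 2.5289 m.
That is 3.396 − 2.5289 = 0.8671 m below the top of the wall, so the baseball does not clear it.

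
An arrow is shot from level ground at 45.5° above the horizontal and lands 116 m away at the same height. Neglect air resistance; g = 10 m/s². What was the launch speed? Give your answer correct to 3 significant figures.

34.1 m/s

On level ground, R = v₀² sin(2θ) / g, so v₀ = √(R g / sin 2θ).
sin(2 × 45.5°) = 0.9998.
v₀ = √(116 × 10 / 0.9998) = √1160 = 34.1 m/s.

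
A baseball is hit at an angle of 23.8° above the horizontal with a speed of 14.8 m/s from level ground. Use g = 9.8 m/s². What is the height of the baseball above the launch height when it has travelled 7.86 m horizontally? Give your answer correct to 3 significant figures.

v_x = 14.8 cos 23.8° = 13.54 m/s, v_y0 = 14.8 sin 23.8° = 5.972 m/s.
Time to reach x = 7.86 m: t = x / v_x = 7.86 / 13.54 = 0.5805 s.
y = v_y0 t − ½ g t² = 5.972×0.5805 − 4.900×0.5805² = 1.82 m.

1.82 m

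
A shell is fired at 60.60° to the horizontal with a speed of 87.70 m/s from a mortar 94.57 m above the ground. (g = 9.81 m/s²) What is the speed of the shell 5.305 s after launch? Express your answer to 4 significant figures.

49.47 m/s

v_x = 87.70 cos 60.60° = 43.052 m/s (constant).
v_y(t) = 87.70 sin 60.60° − g t = 76.405 − 9.81 × 5.305 = 24.363 m/s.
Speed = √(v_x² + v_y²) = √(1853.5 + 593.56) = 49.47 m/s.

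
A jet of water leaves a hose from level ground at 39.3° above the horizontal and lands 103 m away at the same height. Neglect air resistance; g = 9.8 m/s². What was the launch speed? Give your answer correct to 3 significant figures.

On level ground, R = v₀² sin(2θ) / g, so v₀ = √(R g / sin 2θ).
sin(2 × 39.3°) = 0.9803.
v₀ = √(103 × 9.8 / 0.9803) = √1030 = 32.1 m/s.

32.1 m/s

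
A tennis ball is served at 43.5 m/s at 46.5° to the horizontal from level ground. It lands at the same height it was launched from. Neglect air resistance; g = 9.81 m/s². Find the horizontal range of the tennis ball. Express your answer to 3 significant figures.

Components: v_x = 43.5 cos 46.5° = 29.94 m/s, v_y = 43.5 sin 46.5° = 31.55 m/s.
Time of flight (same landing height): t = 2 v_y / g = 2 × 31.55 / 9.81 = 6.432 s.
Range: R = v_x · t = 29.94 × 6.432 = 193 m.

193 m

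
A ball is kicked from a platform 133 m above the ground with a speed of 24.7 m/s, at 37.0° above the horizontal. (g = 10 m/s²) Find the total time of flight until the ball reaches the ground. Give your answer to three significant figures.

Vertical component: v_y = 24.7 sin 37.0° = 14.86 m/s.
Taking up as positive with launch at y = 133 m, landing at y = 0: 0 = 133 + 14.86 t − ½(10) t².
Solving 5.000 t² − 14.86 t − 133 = 0 gives t = [14.86 + √(14.86² + 4·5.000·133)] / 10.00 = 6.85 s.

6.85 s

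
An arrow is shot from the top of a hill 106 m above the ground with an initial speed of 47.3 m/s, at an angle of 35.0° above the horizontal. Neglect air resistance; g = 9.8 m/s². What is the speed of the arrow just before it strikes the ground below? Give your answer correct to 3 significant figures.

65.7 m/s

v_x = 47.3 cos 35.0° = 38.75 m/s is unchanged throughout.
For the vertical component, v_y² = v_y0² + 2 g h = (27.13)² + 2×9.8×106 = 2814, so |v_y| = 53.05 m/s.
Impact speed = √(v_x² + v_y²) = √(1502 + 2814) = 65.7 m/s.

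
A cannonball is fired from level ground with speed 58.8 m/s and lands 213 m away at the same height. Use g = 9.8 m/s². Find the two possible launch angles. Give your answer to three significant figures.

18.6° and 71.4°

Level-ground range: R = v₀² sin(2θ)/g ⇒ sin 2θ = R g / v₀² = 213×9.8/58.8² = 0.6037.
2θ = arcsin(0.6037) = 37.14° or 180° − 37.14° = 142.86°.
So θ = 18.6° or θ = 71.4°.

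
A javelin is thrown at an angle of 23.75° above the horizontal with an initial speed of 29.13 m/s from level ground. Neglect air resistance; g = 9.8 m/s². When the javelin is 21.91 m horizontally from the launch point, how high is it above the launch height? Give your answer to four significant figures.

6.332 m

v_x = 29.13 cos 23.75° = 26.663 m/s, v_y0 = 29.13 sin 23.75° = 11.732 m/s.
Time to reach x = 21.91 m: t = x / v_x = 21.91 / 26.663 = 0.82174 s.
y = v_y0 t − ½ g t² = 11.732×0.82174 − 4.900×0.82174² = 6.332 m.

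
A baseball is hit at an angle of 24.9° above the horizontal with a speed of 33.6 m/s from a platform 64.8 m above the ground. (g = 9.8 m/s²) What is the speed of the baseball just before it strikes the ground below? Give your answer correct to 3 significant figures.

49.0 m/s

v_x = 33.6 cos 24.9° = 30.48 m/s is unchanged throughout.
For the vertical component, v_y² = v_y0² + 2 g h = (14.15)² + 2×9.8×64.8 = 1470, so |v_y| = 38.34 m/s.
Impact speed = √(v_x² + v_y²) = √(929.0 + 1470) = 49.0 m/s.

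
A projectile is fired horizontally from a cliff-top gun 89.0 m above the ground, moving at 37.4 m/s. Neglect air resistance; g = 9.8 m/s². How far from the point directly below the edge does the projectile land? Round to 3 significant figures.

159 m

Initial vertical velocity is zero, so the fall time comes from h = ½ g t²: t = √(2 × 89.0 / 9.8) = 4.262 s.
Horizontal motion is uniform at 37.4 m/s, so x = 37.4 × 4.262 = 159 m.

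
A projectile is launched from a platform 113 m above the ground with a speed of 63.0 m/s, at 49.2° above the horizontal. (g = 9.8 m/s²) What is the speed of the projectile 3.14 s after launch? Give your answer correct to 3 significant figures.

v_x = 63.0 cos 49.2° = 41.17 m/s (constant).
v_y(t) = 63.0 sin 49.2° − g t = 47.69 − 9.8 × 3.14 = 16.92 m/s.
Speed = √(v_x² + v_y²) = √(1695 + 286.3) = 44.5 m/s.

44.5 m/s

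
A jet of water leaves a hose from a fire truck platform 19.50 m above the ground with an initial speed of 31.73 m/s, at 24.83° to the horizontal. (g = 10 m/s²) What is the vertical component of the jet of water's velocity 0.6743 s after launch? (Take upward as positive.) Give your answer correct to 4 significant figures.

6.581 m/s

Initial vertical component: v_y0 = 31.73 sin 24.83° = 13.324 m/s.
v_y(t) = v_y0 − g t = 13.324 − 10 × 0.6743 = 6.581 m/s.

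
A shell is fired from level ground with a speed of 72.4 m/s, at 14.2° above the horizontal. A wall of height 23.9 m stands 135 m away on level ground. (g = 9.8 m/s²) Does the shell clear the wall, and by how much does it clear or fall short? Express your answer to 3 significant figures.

v_x = 72.4 cos 14.2° = 70.19 m/s; v_y0 = 72.4 sin 14.2° = 17.76 m/s.
Time to reach the wall: t = 135 / 70.19 = 1.923 s.
Height at that point: y = 17.76×1.923 − 4.900×1.923² = 16.03 m.
That is 23.9 − 16.03 = 7.87 m below the top of the wall, so the shell does not clear it.

No — it falls 7.87 m short of clearing the wall.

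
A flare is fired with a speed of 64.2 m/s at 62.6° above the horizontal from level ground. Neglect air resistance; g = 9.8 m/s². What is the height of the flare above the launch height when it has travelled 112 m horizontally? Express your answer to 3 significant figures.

v_x = 64.2 cos 62.6° = 29.54 m/s, v_y0 = 64.2 sin 62.6° = 57.00 m/s.
Time to reach x = 112 m: t = x / v_x = 112 / 29.54 = 3.791 s.
y = v_y0 t − ½ g t² = 57.00×3.791 − 4.900×3.791² = 146 m.

146 m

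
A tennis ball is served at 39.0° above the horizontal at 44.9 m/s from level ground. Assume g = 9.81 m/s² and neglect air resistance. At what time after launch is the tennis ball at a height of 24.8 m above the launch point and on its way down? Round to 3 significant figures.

4.68 s

v_y0 = 44.9 sin 39.0° = 28.26 m/s.
Set y = v_y0 t − ½ g t² = 24.8: 4.905 t² − 28.26 t + 24.8 = 0.
t = [28.26 ± √(798.6 − 486.6)] / 9.81 = (28.26 ± 17.66) / 9.81, giving t = 1.08 s or t = 4.68 s.
On the way down corresponds to the larger root: t = 4.68 s.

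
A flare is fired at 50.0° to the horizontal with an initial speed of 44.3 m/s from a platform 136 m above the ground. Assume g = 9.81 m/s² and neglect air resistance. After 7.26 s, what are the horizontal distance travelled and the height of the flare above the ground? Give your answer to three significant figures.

v_x = 44.3 cos 50.0° = 28.48 m/s; v_y0 = 44.3 sin 50.0° = 33.94 m/s.
x = v_x t = 28.48 × 7.26 = 207 m.
y = 136 + v_y0 t − ½ g t² = 124 m.

x = 207 m, y = 124 m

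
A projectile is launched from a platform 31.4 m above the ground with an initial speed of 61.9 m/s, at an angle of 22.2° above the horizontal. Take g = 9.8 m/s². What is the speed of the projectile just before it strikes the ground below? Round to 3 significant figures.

66.7 m/s

v_x = 61.9 cos 22.2° = 57.31 m/s is unchanged throughout.
For the vertical component, v_y² = v_y0² + 2 g h = (23.39)² + 2×9.8×31.4 = 1163, so |v_y| = 34.10 m/s.
Impact speed = √(v_x² + v_y²) = √(3284 + 1163) = 66.7 m/s.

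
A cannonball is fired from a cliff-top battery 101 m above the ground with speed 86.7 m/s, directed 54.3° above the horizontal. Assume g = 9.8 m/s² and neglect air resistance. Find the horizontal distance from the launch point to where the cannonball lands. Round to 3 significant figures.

Components: v_x = 86.7 cos 54.3° = 50.59 m/s, v_y = 86.7 sin 54.3° = 70.41 m/s.
Vertical: 0 = 101 + 70.41 t − ½(9.8) t² ⇒ 4.900 t² − 70.41 t − 101 = 0.
t = [70.41 + √(4958 + 1980)] / 9.800 = 15.68 s.
Horizontal: R = v_x · t = 50.59 × 15.68 = 793 m.

793 m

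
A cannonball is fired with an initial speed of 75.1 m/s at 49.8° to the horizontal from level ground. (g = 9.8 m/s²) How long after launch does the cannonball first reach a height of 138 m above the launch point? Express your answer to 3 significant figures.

3.38 s

v_y0 = 75.1 sin 49.8° = 57.36 m/s.
Set y = v_y0 t − ½ g t² = 138: 4.900 t² − 57.36 t + 138 = 0.
t = [57.36 ± √(3290 − 2705)] / 9.8 = (57.36 ± 24.19) / 9.8, giving t = 3.38 s or t = 8.32 s.
The cannonball is on the way up at the first time, so t = 3.38 s.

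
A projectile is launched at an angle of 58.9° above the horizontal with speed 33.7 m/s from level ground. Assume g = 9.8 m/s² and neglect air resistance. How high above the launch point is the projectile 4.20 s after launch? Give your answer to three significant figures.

34.8 m

v_y0 = 33.7 sin 58.9° = 28.86 m/s.
y(t) = v_y0 t − ½ g t² = 28.86×4.20 − 4.900×4.20² = 34.8 m.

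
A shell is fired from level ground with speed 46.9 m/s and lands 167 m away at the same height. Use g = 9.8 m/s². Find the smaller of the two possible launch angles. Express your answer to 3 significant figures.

Level-ground range: R = v₀² sin(2θ)/g ⇒ sin 2θ = R g / v₀² = 167×9.8/46.9² = 0.7440.
2θ = arcsin(0.7440) = 48.07° or 180° − 48.07° = 131.93°.
So θ = 24.0° or θ = 66.0°.

24.0°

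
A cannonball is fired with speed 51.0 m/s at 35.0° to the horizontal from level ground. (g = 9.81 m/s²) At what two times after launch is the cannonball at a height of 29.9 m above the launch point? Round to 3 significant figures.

1.31 s and 4.65 s

v_y0 = 51.0 sin 35.0° = 29.25 m/s.
Set y = v_y0 t − ½ g t² = 29.9: 4.905 t² − 29.25 t + 29.9 = 0.
t = [29.25 ± √(855.6 − 586.6)] / 9.81 = (29.25 ± 16.40) / 9.81, giving t = 1.31 s or t = 4.65 s.
So the cannonball is at 29.9 m at t = 1.31 s (rising) and t = 4.65 s (falling).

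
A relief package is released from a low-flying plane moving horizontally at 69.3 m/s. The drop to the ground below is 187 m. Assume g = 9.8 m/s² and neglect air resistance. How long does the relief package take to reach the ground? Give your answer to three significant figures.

6.18 s

The horizontal speed doesn't affect the fall. With v_y0 = 0, h = ½ g t².
t = √(2 × 187 / 9.8) = √38.16 = 6.18 s.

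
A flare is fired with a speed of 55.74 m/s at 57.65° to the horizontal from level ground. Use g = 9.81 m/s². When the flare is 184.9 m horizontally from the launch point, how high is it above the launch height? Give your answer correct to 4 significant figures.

v_x = 55.74 cos 57.65° = 29.826 m/s, v_y0 = 55.74 sin 57.65° = 47.089 m/s.
Time to reach x = 184.9 m: t = x / v_x = 184.9 / 29.826 = 6.1993 s.
y = v_y0 t − ½ g t² = 47.089×6.1993 − 4.905×6.1993² = 103.4 m.

103.4 m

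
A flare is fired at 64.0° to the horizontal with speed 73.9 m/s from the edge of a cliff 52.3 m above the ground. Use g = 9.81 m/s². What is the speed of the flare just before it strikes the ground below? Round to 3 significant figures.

80.5 m/s

v_x = 73.9 cos 64.0° = 32.40 m/s is unchanged throughout.
For the vertical component, v_y² = v_y0² + 2 g h = (66.42)² + 2×9.81×52.3 = 5438, so |v_y| = 73.74 m/s.
Impact speed = √(v_x² + v_y²) = √(1050 + 5438) = 80.5 m/s.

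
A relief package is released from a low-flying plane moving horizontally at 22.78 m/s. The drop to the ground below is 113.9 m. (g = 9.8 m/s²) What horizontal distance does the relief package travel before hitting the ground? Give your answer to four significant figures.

Initial vertical velocity is zero, so the fall time comes from h = ½ g t²: t = √(2 × 113.9 / 9.8) = 4.8213 s.
Horizontal motion is uniform at 22.78 m/s, so x = 22.78 × 4.8213 = 109.8 m.

109.8 m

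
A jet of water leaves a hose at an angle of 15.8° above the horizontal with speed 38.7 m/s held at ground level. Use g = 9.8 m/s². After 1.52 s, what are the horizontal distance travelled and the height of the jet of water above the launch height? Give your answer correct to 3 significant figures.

v_x = 38.7 cos 15.8° = 37.24 m/s; v_y0 = 38.7 sin 15.8° = 10.54 m/s.
x = v_x t = 37.24 × 1.52 = 56.6 m.
y = v_y0 t − ½ g t² = 10.54×1.52 − 4.900×1.52² = 4.70 m.

x = 56.6 m, y = 4.70 m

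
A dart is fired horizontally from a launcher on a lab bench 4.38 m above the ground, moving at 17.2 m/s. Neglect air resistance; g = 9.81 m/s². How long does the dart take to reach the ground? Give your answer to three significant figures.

The horizontal speed doesn't affect the fall. With v_y0 = 0, h = ½ g t².
t = √(2 × 4.38 / 9.81) = √0.8930 = 0.945 s.

0.945 s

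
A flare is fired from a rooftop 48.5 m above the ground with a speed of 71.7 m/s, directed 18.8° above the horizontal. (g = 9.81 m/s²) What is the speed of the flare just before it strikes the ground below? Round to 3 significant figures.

v_x = 71.7 cos 18.8° = 67.87 m/s is unchanged throughout.
For the vertical component, v_y² = v_y0² + 2 g h = (23.11)² + 2×9.81×48.5 = 1486, so |v_y| = 38.55 m/s.
Impact speed = √(v_x² + v_y²) = √(4606 + 1486) = 78.1 m/s.

78.1 m/s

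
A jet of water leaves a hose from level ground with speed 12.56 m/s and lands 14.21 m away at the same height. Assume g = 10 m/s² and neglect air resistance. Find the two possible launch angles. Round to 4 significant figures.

Level-ground range: R = v₀² sin(2θ)/g ⇒ sin 2θ = R g / v₀² = 14.21×10/12.56² = 0.9008.
2θ = arcsin(0.9008) = 64.263° or 180° − 64.263° = 115.737°.
So θ = 32.13° or θ = 57.87°.

32.13° and 57.87°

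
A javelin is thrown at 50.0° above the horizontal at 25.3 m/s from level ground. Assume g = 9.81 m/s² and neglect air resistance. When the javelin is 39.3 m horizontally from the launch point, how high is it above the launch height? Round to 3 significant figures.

v_x = 25.3 cos 50.0° = 16.26 m/s, v_y0 = 25.3 sin 50.0° = 19.38 m/s.
Time to reach x = 39.3 m: t = x / v_x = 39.3 / 16.26 = 2.417 s.
y = v_y0 t − ½ g t² = 19.38×2.417 − 4.905×2.417² = 18.2 m.

18.2 m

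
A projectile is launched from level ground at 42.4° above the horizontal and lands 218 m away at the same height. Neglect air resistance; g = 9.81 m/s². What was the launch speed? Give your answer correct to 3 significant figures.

On level ground, R = v₀² sin(2θ) / g, so v₀ = √(R g / sin 2θ).
sin(2 × 42.4°) = 0.9959.
v₀ = √(218 × 9.81 / 0.9959) = √2147 = 46.3 m/s.

46.3 m/s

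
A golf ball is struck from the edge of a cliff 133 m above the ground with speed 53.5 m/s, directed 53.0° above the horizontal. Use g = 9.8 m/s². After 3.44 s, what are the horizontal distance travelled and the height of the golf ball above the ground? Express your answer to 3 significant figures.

x = 111 m, y = 222 m

v_x = 53.5 cos 53.0° = 32.20 m/s; v_y0 = 53.5 sin 53.0° = 42.73 m/s.
x = v_x t = 32.20 × 3.44 = 111 m.
y = 133 + v_y0 t − ½ g t² = 222 m.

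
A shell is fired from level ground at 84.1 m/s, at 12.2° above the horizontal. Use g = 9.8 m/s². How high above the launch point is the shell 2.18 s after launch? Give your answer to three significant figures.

v_y0 = 84.1 sin 12.2° = 17.77 m/s.
y(t) = v_y0 t − ½ g t² = 17.77×2.18 − 4.900×2.18² = 15.5 m.

15.5 m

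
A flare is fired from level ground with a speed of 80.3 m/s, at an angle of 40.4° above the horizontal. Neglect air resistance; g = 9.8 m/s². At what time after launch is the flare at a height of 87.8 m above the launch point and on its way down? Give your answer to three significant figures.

v_y0 = 80.3 sin 40.4° = 52.04 m/s.
Set y = v_y0 t − ½ g t² = 87.8: 4.900 t² − 52.04 t + 87.8 = 0.
t = [52.04 ± √(2708 − 1721)] / 9.8 = (52.04 ± 31.42) / 9.8, giving t = 2.10 s or t = 8.52 s.
On the way down corresponds to the larger root: t = 8.52 s.

8.52 s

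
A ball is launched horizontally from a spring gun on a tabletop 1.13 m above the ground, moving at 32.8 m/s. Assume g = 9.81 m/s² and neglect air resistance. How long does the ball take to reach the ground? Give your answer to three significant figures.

The horizontal speed doesn't affect the fall. With v_y0 = 0, h = ½ g t².
t = √(2 × 1.13 / 9.81) = √0.2304 = 0.480 s.

0.480 s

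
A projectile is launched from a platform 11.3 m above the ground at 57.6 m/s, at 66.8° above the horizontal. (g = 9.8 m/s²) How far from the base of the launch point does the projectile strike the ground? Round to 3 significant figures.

250 m

Components: v_x = 57.6 cos 66.8° = 22.69 m/s, v_y = 57.6 sin 66.8° = 52.94 m/s.
Vertical: 0 = 11.3 + 52.94 t − ½(9.8) t² ⇒ 4.900 t² − 52.94 t − 11.3 = 0.
t = [52.94 + √(2803 + 221.5)] / 9.800 = 11.01 s.
Horizontal: R = v_x · t = 22.69 × 11.01 = 250 m.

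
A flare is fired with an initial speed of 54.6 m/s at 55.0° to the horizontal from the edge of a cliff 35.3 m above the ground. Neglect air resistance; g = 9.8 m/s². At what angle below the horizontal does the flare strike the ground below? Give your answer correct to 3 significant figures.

58.9°

v_x = 54.6 cos 55.0° = 31.32 m/s.
At impact |v_y| = √(v_y0² + 2 g h) = √(44.73² + 2×9.8×35.3) = 51.89 m/s.
Angle below horizontal = arctan(|v_y| / v_x) = arctan(51.89 / 31.32) = 58.9°.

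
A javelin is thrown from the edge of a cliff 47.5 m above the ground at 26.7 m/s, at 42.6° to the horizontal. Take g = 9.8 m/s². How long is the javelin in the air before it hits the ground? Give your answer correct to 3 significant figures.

5.46 s

Vertical component: v_y = 26.7 sin 42.6° = 18.07 m/s.
Taking up as positive with launch at y = 47.5 m, landing at y = 0: 0 = 47.5 + 18.07 t − ½(9.8) t².
Solving 4.900 t² − 18.07 t − 47.5 = 0 gives t = [18.07 + √(18.07² + 4·4.900·47.5)] / 9.800 = 5.46 s.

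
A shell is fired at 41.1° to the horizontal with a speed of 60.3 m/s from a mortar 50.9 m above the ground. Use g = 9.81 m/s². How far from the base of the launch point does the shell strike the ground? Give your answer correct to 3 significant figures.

Components: v_x = 60.3 cos 41.1° = 45.44 m/s, v_y = 60.3 sin 41.1° = 39.64 m/s.
Vertical: 0 = 50.9 + 39.64 t − ½(9.81) t² ⇒ 4.905 t² − 39.64 t − 50.9 = 0.
t = [39.64 + √(1571 + 998.7)] / 9.810 = 9.208 s.
Horizontal: R = v_x · t = 45.44 × 9.208 = 418 m.

418 m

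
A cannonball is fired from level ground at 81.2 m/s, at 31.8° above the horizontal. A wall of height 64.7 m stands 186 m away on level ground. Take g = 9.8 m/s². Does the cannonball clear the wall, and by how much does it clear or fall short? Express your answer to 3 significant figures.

Yes — it clears the wall by 15.0 m.

v_x = 81.2 cos 31.8° = 69.01 m/s; v_y0 = 81.2 sin 31.8° = 42.79 m/s.
Time to reach the wall: t = 186 / 69.01 = 2.695 s.
Height at that point: y = 42.79×2.695 − 4.900×2.695² = 79.73 m.
That is 79.73 − 64.7 = 15.0 m above the top of the wall, so the cannonball clears it.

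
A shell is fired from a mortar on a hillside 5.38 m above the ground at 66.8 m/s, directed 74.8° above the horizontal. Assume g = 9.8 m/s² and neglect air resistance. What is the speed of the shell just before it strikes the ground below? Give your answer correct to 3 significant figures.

67.6 m/s

v_x = 66.8 cos 74.8° = 17.51 m/s is unchanged throughout.
For the vertical component, v_y² = v_y0² + 2 g h = (64.46)² + 2×9.8×5.38 = 4261, so |v_y| = 65.28 m/s.
Impact speed = √(v_x² + v_y²) = √(306.6 + 4261) = 67.6 m/s.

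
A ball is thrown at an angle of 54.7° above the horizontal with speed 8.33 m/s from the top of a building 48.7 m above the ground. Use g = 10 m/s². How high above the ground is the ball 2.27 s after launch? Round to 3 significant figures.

v_y0 = 8.33 sin 54.7° = 6.798 m/s.
y(t) = 48.7 + v_y0 t − ½ g t² = 48.7 + 6.798×2.27 − ½×10×2.27² = 38.4 m.

38.4 m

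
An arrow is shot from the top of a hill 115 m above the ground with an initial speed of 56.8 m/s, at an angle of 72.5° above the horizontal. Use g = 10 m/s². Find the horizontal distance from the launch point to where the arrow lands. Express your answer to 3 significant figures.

216 m

Components: v_x = 56.8 cos 72.5° = 17.08 m/s, v_y = 56.8 sin 72.5° = 54.17 m/s.
Vertical: 0 = 115 + 54.17 t − ½(10) t² ⇒ 5.000 t² − 54.17 t − 115 = 0.
t = [54.17 + √(2934 + 2300)] / 10.00 = 12.65 s.
Horizontal: R = v_x · t = 17.08 × 12.65 = 216 m.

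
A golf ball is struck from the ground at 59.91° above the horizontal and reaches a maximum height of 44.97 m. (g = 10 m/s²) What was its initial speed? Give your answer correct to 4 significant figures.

At maximum height v_y = 0, so (v₀ sin θ)² = 2 g H.
v₀ sin 59.91° = √(2 × 10 × 44.97) = 29.990 m/s.
v₀ = 29.990 / sin 59.91° = 29.990 / 0.8652 = 34.66 m/s.

34.66 m/s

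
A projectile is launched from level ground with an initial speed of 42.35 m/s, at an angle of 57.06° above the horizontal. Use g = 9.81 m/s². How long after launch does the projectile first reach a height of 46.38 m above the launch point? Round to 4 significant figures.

v_y0 = 42.35 sin 57.06° = 35.542 m/s.
Set y = v_y0 t − ½ g t² = 46.38: 4.905 t² − 35.542 t + 46.38 = 0.
t = [35.542 ± √(1263.2 − 909.98)] / 9.81 = (35.542 ± 18.794) / 9.81, giving t = 1.707 s or t = 5.539 s.
The projectile is on the way up at the first time, so t = 1.707 s.

1.707 s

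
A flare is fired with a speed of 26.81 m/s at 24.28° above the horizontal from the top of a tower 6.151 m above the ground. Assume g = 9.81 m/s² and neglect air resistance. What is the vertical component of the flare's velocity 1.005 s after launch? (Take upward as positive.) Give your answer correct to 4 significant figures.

Initial vertical component: v_y0 = 26.81 sin 24.28° = 11.024 m/s.
v_y(t) = v_y0 − g t = 11.024 − 9.81 × 1.005 = 1.165 m/s.

1.165 m/s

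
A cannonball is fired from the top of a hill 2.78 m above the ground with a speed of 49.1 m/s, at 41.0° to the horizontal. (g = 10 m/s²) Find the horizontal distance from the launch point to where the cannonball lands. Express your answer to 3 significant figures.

Components: v_x = 49.1 cos 41.0° = 37.06 m/s, v_y = 49.1 sin 41.0° = 32.21 m/s.
Vertical: 0 = 2.78 + 32.21 t − ½(10) t² ⇒ 5.000 t² − 32.21 t − 2.78 = 0.
t = [32.21 + √(1037 + 55.60)] / 10.00 = 6.526 s.
Horizontal: R = v_x · t = 37.06 × 6.526 = 242 m.

242 m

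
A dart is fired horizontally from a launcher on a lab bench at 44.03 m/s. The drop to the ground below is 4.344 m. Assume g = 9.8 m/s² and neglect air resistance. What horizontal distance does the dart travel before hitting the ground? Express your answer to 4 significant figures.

Initial vertical velocity is zero, so the fall time comes from h = ½ g t²: t = √(2 × 4.344 / 9.8) = 0.94156 s.
Horizontal motion is uniform at 44.03 m/s, so x = 44.03 × 0.94156 = 41.46 m.

41.46 m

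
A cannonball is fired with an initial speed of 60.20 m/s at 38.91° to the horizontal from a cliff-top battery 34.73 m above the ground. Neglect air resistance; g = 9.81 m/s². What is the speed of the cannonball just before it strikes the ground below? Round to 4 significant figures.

v_x = 60.20 cos 38.91° = 46.844 m/s is unchanged throughout.
For the vertical component, v_y² = v_y0² + 2 g h = (37.812)² + 2×9.81×34.73 = 2111.1, so |v_y| = 45.947 m/s.
Impact speed = √(v_x² + v_y²) = √(2194.4 + 2111.1) = 65.62 m/s.

65.62 m/s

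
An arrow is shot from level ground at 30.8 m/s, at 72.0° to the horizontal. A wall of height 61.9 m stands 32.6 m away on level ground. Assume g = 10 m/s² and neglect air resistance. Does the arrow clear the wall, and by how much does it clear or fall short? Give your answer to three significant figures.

No — it falls 20.2 m short of clearing the wall.

v_x = 30.8 cos 72.0° = 9.518 m/s; v_y0 = 30.8 sin 72.0° = 29.29 m/s.
Time to reach the wall: t = 32.6 / 9.518 = 3.425 s.
Height at that point: y = 29.29×3.425 − 5.000×3.425² = 41.67 m.
That is 61.9 − 41.67 = 20.2 m below the top of the wall, so the arrow does not clear it.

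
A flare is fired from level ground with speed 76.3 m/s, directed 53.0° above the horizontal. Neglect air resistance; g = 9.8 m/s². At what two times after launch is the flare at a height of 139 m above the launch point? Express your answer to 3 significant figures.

3.01 s and 9.43 s

v_y0 = 76.3 sin 53.0° = 60.94 m/s.
Set y = v_y0 t − ½ g t² = 139: 4.900 t² − 60.94 t + 139 = 0.
t = [60.94 ± √(3714 − 2724)] / 9.8 = (60.94 ± 31.46) / 9.8, giving t = 3.01 s or t = 9.43 s.
So the flare is at 139 m at t = 3.01 s (rising) and t = 9.43 s (falling).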